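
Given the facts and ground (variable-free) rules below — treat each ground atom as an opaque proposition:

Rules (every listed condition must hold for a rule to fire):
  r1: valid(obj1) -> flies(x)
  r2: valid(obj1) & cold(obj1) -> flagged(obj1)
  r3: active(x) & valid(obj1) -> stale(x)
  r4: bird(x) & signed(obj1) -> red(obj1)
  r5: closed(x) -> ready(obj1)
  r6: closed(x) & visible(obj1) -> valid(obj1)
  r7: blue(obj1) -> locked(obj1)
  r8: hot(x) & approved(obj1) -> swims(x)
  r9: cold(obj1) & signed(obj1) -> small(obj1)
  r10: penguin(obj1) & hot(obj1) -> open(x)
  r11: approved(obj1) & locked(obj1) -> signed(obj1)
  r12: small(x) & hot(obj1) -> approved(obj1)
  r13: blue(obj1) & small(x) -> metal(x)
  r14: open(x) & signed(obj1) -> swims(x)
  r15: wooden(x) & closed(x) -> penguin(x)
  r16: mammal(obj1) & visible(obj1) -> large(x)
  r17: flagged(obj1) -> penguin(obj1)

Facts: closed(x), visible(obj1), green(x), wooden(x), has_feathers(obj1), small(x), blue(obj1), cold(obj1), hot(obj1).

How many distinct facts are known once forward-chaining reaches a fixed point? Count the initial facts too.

22

Round 1 — r5, r6, r7, r12, r13, r15, derive ready(obj1), valid(obj1), locked(obj1), approved(obj1), metal(x), penguin(x).
Round 2 — r1, r2, r11, derive flies(x), flagged(obj1), signed(obj1).
Round 3 — r9, r17, derive small(obj1), penguin(obj1).
Round 4 — r10, derive open(x).
Round 5 — r14, derive swims(x).
Closure: {approved(obj1), blue(obj1), closed(x), cold(obj1), flagged(obj1), flies(x), green(x), has_feathers(obj1), hot(obj1), locked(obj1), metal(x), open(x), penguin(obj1), penguin(x), ready(obj1), signed(obj1), small(obj1), small(x), swims(x), valid(obj1), visible(obj1), wooden(x)} — 22 facts.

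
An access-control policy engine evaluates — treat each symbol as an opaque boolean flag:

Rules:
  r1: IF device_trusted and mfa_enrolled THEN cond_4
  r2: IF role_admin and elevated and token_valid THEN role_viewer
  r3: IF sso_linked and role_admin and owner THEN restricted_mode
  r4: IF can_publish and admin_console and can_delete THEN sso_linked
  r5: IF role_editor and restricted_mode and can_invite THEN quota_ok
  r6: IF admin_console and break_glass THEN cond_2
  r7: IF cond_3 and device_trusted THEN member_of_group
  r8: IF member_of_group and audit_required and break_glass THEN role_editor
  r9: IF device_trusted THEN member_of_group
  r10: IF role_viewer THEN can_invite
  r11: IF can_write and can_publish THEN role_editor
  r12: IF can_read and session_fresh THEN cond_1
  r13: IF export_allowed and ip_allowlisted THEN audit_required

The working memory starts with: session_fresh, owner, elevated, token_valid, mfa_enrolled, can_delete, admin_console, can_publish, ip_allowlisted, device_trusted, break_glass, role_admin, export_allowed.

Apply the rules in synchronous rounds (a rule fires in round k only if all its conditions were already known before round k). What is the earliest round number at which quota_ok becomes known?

3

[1] r1 [IF device_trusted and mfa_enrolled THEN cond_4]; r2 [IF role_admin and elevated and token_valid THEN role_viewer]; r4 [IF can_publish and admin_console and can_delete THEN sso_linked]; r6 [IF admin_console and break_glass THEN cond_2]; r9 [IF device_trusted THEN member_of_group]; r13 [IF export_allowed and ip_allowlisted THEN audit_required]. ⇒ new: cond_4, role_viewer, sso_linked, cond_2, member_of_group, audit_required.
[2] r3 [IF sso_linked and role_admin and owner THEN restricted_mode]; r8 [IF member_of_group and audit_required and break_glass THEN role_editor]; r10 [IF role_viewer THEN can_invite]. ⇒ new: restricted_mode, role_editor, can_invite.
[3] r5 [IF role_editor and restricted_mode and can_invite THEN quota_ok]. ⇒ new: quota_ok.
quota_ok first appears in round 3.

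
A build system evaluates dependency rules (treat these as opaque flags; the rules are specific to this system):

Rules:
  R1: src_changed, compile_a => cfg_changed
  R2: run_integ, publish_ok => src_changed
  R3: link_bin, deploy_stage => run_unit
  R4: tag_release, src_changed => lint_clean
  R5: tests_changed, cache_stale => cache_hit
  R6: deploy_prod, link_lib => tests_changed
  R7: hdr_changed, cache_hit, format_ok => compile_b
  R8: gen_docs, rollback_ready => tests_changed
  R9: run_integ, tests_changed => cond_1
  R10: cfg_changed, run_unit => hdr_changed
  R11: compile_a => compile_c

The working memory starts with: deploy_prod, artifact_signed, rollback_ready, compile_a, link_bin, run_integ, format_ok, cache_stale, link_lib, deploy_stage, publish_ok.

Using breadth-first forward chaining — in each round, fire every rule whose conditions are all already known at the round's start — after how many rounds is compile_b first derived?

Round 1: R2 [run_integ, publish_ok => src_changed]; R3 [link_bin, deploy_stage => run_unit]; R6 [deploy_prod, link_lib => tests_changed]; R11 [compile_a => compile_c]. Adds src_changed, run_unit, tests_changed, compile_c.
Round 2: R1 [src_changed, compile_a => cfg_changed]; R5 [tests_changed, cache_stale => cache_hit]; R9 [run_integ, tests_changed => cond_1]. Adds cfg_changed, cache_hit, cond_1.
Round 3: R10 [cfg_changed, run_unit => hdr_changed]. Adds hdr_changed.
Round 4: R7 [hdr_changed, cache_hit, format_ok => compile_b]. Adds compile_b.
compile_b first appears in round 4.

4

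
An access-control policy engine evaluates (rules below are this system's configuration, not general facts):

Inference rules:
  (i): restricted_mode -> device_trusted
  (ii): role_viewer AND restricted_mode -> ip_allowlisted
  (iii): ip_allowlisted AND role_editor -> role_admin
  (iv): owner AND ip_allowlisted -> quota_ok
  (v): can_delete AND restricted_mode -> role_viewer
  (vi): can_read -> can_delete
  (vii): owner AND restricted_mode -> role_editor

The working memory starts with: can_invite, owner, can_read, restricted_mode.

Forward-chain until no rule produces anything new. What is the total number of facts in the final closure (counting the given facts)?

Round 1: (i) [restricted_mode -> device_trusted]; (vi) [can_read -> can_delete]; (vii) [owner AND restricted_mode -> role_editor]. New: device_trusted, can_delete, role_editor.
Round 2: (v) [can_delete AND restricted_mode -> role_viewer]. New: role_viewer.
Round 3: (ii) [role_viewer AND restricted_mode -> ip_allowlisted]. New: ip_allowlisted.
Round 4: (iii) [ip_allowlisted AND role_editor -> role_admin]; (iv) [owner AND ip_allowlisted -> quota_ok]. New: role_admin, quota_ok.
Closure: {can_delete, can_invite, can_read, device_trusted, ip_allowlisted, owner, quota_ok, restricted_mode, role_admin, role_editor, role_viewer} — 11 facts.

11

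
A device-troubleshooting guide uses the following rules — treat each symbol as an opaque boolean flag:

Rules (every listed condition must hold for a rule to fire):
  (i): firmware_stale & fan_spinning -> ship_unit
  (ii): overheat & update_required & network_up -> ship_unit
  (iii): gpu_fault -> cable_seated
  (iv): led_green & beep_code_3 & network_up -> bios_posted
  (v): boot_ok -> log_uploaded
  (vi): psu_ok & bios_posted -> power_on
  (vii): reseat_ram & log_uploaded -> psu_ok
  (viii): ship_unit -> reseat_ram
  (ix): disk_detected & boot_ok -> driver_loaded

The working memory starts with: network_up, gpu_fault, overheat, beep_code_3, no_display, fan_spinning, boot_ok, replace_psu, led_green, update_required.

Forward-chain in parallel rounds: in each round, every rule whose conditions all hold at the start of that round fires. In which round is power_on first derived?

Round 1: (ii) [overheat & update_required & network_up -> ship_unit]; (iii) [gpu_fault -> cable_seated]; (iv) [led_green & beep_code_3 & network_up -> bios_posted]; (v) [boot_ok -> log_uploaded]. Adds ship_unit, cable_seated, bios_posted, log_uploaded.
Round 2: (viii) [ship_unit -> reseat_ram]. Adds reseat_ram.
Round 3: (vii) [reseat_ram & log_uploaded -> psu_ok]. Adds psu_ok.
Round 4: (vi) [psu_ok & bios_posted -> power_on]. Adds power_on.
power_on first appears in round 4.

4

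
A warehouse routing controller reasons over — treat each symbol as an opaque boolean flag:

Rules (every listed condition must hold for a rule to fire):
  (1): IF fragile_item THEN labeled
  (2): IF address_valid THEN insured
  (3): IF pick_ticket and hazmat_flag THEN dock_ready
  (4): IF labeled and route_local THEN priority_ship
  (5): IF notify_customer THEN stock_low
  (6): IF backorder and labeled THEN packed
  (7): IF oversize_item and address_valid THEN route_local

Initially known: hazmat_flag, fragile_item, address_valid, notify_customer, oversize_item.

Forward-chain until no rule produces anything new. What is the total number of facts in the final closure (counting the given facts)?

Round 1 — (1), (2), (5), (7), derive labeled, insured, stock_low, route_local.
Round 2 — (4), derive priority_ship.
Closure: {address_valid, fragile_item, hazmat_flag, insured, labeled, notify_customer, oversize_item, priority_ship, route_local, stock_low} — 10 facts.

10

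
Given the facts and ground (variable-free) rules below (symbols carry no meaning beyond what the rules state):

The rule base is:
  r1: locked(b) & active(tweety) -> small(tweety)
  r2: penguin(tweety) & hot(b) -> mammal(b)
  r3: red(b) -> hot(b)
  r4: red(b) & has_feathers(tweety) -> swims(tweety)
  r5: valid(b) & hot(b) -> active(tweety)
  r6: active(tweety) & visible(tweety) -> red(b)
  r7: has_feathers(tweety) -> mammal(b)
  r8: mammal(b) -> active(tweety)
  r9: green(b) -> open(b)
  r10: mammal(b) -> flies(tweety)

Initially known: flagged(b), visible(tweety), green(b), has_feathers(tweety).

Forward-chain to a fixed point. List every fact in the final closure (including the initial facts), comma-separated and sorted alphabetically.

active(tweety), flagged(b), flies(tweety), green(b), has_feathers(tweety), hot(b), mammal(b), open(b), red(b), swims(tweety), visible(tweety)

Round 1 — r7, r9, derive mammal(b), open(b).
Round 2 — r8, r10, derive active(tweety), flies(tweety).
Round 3 — r6, derive red(b).
Round 4 — r3, r4, derive hot(b), swims(tweety).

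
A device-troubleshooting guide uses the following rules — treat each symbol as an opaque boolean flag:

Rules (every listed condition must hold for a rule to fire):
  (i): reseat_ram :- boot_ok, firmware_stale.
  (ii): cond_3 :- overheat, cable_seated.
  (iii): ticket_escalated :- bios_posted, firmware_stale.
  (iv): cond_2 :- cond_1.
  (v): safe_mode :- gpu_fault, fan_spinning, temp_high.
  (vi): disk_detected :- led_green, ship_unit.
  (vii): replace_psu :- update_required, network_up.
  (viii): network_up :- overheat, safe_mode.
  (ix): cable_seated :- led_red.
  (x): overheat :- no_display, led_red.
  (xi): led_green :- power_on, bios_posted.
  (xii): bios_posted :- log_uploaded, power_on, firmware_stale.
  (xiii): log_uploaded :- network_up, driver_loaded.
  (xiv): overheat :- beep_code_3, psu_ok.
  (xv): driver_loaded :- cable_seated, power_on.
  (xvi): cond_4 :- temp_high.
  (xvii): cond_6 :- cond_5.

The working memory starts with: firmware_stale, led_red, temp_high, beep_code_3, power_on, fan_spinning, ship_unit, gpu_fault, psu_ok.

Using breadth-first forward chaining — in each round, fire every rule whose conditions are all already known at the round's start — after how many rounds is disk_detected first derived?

[1] (v) [safe_mode :- gpu_fault, fan_spinning, temp_high.]; (ix) [cable_seated :- led_red.]; (xiv) [overheat :- beep_code_3, psu_ok.]; (xvi) [cond_4 :- temp_high.]. ⇒ new: safe_mode, cable_seated, overheat, cond_4.
[2] (ii) [cond_3 :- overheat, cable_seated.]; (viii) [network_up :- overheat, safe_mode.]; (xv) [driver_loaded :- cable_seated, power_on.]. ⇒ new: cond_3, network_up, driver_loaded.
[3] (xiii) [log_uploaded :- network_up, driver_loaded.]. ⇒ new: log_uploaded.
[4] (xii) [bios_posted :- log_uploaded, power_on, firmware_stale.]. ⇒ new: bios_posted.
[5] (iii) [ticket_escalated :- bios_posted, firmware_stale.]; (xi) [led_green :- power_on, bios_posted.]. ⇒ new: ticket_escalated, led_green.
[6] (vi) [disk_detected :- led_green, ship_unit.]. ⇒ new: disk_detected.
disk_detected first appears in round 6.

6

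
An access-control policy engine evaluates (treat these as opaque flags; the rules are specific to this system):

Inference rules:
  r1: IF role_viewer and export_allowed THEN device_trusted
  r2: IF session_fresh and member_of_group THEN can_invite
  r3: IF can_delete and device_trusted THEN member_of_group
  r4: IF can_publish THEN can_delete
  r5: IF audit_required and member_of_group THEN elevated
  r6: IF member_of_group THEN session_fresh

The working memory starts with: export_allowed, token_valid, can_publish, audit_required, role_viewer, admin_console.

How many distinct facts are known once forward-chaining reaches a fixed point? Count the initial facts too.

12

Round 1: r1 [IF role_viewer and export_allowed THEN device_trusted]; r4 [IF can_publish THEN can_delete]. New: device_trusted, can_delete.
Round 2: r3 [IF can_delete and device_trusted THEN member_of_group]. New: member_of_group.
Round 3: r5 [IF audit_required and member_of_group THEN elevated]; r6 [IF member_of_group THEN session_fresh]. New: elevated, session_fresh.
Round 4: r2 [IF session_fresh and member_of_group THEN can_invite]. New: can_invite.
Closure: {admin_console, audit_required, can_delete, can_invite, can_publish, device_trusted, elevated, export_allowed, member_of_group, role_viewer, session_fresh, token_valid} — 12 facts.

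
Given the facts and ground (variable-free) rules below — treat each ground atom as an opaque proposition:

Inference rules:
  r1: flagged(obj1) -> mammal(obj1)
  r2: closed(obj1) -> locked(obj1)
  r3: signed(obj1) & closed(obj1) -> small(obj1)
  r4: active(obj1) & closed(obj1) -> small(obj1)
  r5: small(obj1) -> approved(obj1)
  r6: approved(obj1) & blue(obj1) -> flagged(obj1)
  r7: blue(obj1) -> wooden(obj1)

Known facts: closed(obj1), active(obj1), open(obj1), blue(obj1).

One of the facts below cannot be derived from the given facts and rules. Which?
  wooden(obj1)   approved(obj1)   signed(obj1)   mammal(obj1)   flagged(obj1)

Round 1: r2 [closed(obj1) -> locked(obj1)]; r4 [active(obj1) & closed(obj1) -> small(obj1)]; r7 [blue(obj1) -> wooden(obj1)]. Adds locked(obj1), small(obj1), wooden(obj1).
Round 2: r5 [small(obj1) -> approved(obj1)]. Adds approved(obj1).
Round 3: r6 [approved(obj1) & blue(obj1) -> flagged(obj1)]. Adds flagged(obj1).
Round 4: r1 [flagged(obj1) -> mammal(obj1)]. Adds mammal(obj1).
Derived: flagged(obj1) (round 3), mammal(obj1) (round 4), wooden(obj1) (round 1), approved(obj1) (round 2). signed(obj1) never appears in any round.

signed(obj1)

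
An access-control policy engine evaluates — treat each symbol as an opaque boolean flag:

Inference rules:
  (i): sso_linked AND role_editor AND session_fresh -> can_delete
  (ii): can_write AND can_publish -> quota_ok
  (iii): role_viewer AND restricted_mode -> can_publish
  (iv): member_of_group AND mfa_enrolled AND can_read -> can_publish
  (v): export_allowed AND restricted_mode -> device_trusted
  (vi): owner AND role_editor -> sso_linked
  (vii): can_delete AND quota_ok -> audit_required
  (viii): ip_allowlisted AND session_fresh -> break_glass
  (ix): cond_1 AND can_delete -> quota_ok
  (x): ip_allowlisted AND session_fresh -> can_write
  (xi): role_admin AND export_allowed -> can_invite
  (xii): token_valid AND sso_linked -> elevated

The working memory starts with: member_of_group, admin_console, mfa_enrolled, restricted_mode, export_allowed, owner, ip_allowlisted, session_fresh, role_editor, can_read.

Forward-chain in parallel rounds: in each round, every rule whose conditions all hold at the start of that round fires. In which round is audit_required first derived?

Round 1: (iv) [member_of_group AND mfa_enrolled AND can_read -> can_publish]; (v) [export_allowed AND restricted_mode -> device_trusted]; (vi) [owner AND role_editor -> sso_linked]; (viii) [ip_allowlisted AND session_fresh -> break_glass]; (x) [ip_allowlisted AND session_fresh -> can_write]. New: can_publish, device_trusted, sso_linked, break_glass, can_write.
Round 2: (i) [sso_linked AND role_editor AND session_fresh -> can_delete]; (ii) [can_write AND can_publish -> quota_ok]. New: can_delete, quota_ok.
Round 3: (vii) [can_delete AND quota_ok -> audit_required]. New: audit_required.
audit_required first appears in round 3.

3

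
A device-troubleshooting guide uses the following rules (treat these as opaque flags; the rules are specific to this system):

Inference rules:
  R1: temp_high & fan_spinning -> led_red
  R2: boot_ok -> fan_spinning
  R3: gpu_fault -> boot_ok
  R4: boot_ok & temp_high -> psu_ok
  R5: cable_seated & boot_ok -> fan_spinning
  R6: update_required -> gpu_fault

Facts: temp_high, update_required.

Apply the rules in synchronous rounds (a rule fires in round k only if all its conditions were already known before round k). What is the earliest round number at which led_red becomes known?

4

[1] R6 [update_required -> gpu_fault]. ⇒ new: gpu_fault.
[2] R3 [gpu_fault -> boot_ok]. ⇒ new: boot_ok.
[3] R2 [boot_ok -> fan_spinning]; R4 [boot_ok & temp_high -> psu_ok]. ⇒ new: fan_spinning, psu_ok.
[4] R1 [temp_high & fan_spinning -> led_red]. ⇒ new: led_red.
led_red first appears in round 4.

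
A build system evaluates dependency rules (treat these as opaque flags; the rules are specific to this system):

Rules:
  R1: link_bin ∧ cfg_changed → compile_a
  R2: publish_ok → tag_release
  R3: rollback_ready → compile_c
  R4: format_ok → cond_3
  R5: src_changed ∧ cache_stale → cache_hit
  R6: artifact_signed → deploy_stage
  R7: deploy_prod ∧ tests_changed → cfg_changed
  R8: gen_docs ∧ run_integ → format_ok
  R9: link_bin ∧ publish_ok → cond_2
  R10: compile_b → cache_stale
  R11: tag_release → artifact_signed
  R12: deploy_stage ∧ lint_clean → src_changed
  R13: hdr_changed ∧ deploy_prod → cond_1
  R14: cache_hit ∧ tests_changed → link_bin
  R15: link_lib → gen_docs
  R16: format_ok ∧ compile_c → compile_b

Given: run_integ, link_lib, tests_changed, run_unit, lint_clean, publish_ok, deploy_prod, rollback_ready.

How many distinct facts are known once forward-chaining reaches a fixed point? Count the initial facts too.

23

Round 1: R2 [publish_ok → tag_release]; R3 [rollback_ready → compile_c]; R7 [deploy_prod ∧ tests_changed → cfg_changed]; R15 [link_lib → gen_docs]. Adds tag_release, compile_c, cfg_changed, gen_docs.
Round 2: R8 [gen_docs ∧ run_integ → format_ok]; R11 [tag_release → artifact_signed]. Adds format_ok, artifact_signed.
Round 3: R4 [format_ok → cond_3]; R6 [artifact_signed → deploy_stage]; R16 [format_ok ∧ compile_c → compile_b]. Adds cond_3, deploy_stage, compile_b.
Round 4: R10 [compile_b → cache_stale]; R12 [deploy_stage ∧ lint_clean → src_changed]. Adds cache_stale, src_changed.
Round 5: R5 [src_changed ∧ cache_stale → cache_hit]. Adds cache_hit.
Round 6: R14 [cache_hit ∧ tests_changed → link_bin]. Adds link_bin.
Round 7: R1 [link_bin ∧ cfg_changed → compile_a]; R9 [link_bin ∧ publish_ok → cond_2]. Adds compile_a, cond_2.
Closure: {artifact_signed, cache_hit, cache_stale, cfg_changed, compile_a, compile_b, compile_c, cond_2, cond_3, deploy_prod, deploy_stage, format_ok, gen_docs, link_bin, link_lib, lint_clean, publish_ok, rollback_ready, run_integ, run_unit, src_changed, tag_release, tests_changed} — 23 facts.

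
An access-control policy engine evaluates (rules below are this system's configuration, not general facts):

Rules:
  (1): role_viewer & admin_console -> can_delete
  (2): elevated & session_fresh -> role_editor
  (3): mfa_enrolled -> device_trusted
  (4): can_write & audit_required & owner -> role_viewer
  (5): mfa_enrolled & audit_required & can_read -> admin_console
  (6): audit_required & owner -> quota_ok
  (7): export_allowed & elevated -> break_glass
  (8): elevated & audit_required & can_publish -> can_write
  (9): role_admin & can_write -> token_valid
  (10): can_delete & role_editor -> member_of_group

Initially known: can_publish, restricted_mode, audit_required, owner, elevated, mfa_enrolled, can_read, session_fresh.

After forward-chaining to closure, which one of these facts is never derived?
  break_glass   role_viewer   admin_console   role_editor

Round 1 fires (2), (3), (5), (6), (8), giving role_editor, device_trusted, admin_console, quota_ok, can_write.
Round 2 fires (4), giving role_viewer.
Round 3 fires (1), giving can_delete.
Round 4 fires (10), giving member_of_group.
Derived: role_viewer (round 2), admin_console (round 1), role_editor (round 1). break_glass never appears in any round.

break_glass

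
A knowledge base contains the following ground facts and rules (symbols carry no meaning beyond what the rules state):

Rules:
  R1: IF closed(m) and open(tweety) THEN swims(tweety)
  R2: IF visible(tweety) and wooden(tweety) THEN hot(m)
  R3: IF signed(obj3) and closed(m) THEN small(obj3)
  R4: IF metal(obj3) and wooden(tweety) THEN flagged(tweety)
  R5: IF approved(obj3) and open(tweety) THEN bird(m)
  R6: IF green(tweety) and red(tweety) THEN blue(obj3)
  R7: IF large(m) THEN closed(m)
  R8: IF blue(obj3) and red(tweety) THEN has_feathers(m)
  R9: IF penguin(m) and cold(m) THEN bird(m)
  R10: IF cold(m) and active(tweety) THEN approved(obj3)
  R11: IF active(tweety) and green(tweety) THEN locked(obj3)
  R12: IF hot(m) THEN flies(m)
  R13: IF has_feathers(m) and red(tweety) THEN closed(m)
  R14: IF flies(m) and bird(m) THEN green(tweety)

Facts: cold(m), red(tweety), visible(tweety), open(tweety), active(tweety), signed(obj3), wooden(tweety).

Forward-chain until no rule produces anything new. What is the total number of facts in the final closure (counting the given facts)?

18

Round 1 — R2, R10, derive hot(m), approved(obj3).
Round 2 — R5, R12, derive bird(m), flies(m).
Round 3 — R14, derive green(tweety).
Round 4 — R6, R11, derive blue(obj3), locked(obj3).
Round 5 — R8, derive has_feathers(m).
Round 6 — R13, derive closed(m).
Round 7 — R1, R3, derive swims(tweety), small(obj3).
Closure: {active(tweety), approved(obj3), bird(m), blue(obj3), closed(m), cold(m), flies(m), green(tweety), has_feathers(m), hot(m), locked(obj3), open(tweety), red(tweety), signed(obj3), small(obj3), swims(tweety), visible(tweety), wooden(tweety)} — 18 facts.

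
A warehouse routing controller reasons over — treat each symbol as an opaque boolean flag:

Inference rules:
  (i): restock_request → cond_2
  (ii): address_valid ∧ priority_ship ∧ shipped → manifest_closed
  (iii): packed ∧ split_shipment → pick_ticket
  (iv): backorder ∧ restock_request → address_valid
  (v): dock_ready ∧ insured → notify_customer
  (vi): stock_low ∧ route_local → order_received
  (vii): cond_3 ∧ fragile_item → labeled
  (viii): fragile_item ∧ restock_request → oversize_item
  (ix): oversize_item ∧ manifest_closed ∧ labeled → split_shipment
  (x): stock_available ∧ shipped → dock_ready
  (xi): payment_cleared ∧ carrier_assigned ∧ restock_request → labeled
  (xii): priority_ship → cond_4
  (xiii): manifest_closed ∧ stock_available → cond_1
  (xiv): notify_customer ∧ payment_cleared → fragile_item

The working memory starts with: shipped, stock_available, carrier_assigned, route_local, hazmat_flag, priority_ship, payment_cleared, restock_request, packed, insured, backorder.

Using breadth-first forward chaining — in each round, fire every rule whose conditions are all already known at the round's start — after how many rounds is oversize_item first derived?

Round 1: (i) [restock_request → cond_2]; (iv) [backorder ∧ restock_request → address_valid]; (x) [stock_available ∧ shipped → dock_ready]; (xi) [payment_cleared ∧ carrier_assigned ∧ restock_request → labeled]; (xii) [priority_ship → cond_4]. Adds cond_2, address_valid, dock_ready, labeled, cond_4.
Round 2: (ii) [address_valid ∧ priority_ship ∧ shipped → manifest_closed]; (v) [dock_ready ∧ insured → notify_customer]. Adds manifest_closed, notify_customer.
Round 3: (xiii) [manifest_closed ∧ stock_available → cond_1]; (xiv) [notify_customer ∧ payment_cleared → fragile_item]. Adds cond_1, fragile_item.
Round 4: (viii) [fragile_item ∧ restock_request → oversize_item]. Adds oversize_item.
oversize_item first appears in round 4.

4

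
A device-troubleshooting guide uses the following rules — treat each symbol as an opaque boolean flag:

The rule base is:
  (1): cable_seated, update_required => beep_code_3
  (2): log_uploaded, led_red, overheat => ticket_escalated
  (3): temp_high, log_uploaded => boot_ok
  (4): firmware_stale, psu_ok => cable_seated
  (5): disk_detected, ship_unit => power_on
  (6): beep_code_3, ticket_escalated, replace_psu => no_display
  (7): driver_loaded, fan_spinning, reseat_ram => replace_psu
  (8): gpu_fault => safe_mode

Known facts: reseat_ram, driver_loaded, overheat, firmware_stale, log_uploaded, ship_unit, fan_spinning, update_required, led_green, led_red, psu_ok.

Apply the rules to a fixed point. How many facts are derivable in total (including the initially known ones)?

16

Round 1 — (2), (4), (7), derive ticket_escalated, cable_seated, replace_psu.
Round 2 — (1), derive beep_code_3.
Round 3 — (6), derive no_display.
Closure: {beep_code_3, cable_seated, driver_loaded, fan_spinning, firmware_stale, led_green, led_red, log_uploaded, no_display, overheat, psu_ok, replace_psu, reseat_ram, ship_unit, ticket_escalated, update_required} — 16 facts.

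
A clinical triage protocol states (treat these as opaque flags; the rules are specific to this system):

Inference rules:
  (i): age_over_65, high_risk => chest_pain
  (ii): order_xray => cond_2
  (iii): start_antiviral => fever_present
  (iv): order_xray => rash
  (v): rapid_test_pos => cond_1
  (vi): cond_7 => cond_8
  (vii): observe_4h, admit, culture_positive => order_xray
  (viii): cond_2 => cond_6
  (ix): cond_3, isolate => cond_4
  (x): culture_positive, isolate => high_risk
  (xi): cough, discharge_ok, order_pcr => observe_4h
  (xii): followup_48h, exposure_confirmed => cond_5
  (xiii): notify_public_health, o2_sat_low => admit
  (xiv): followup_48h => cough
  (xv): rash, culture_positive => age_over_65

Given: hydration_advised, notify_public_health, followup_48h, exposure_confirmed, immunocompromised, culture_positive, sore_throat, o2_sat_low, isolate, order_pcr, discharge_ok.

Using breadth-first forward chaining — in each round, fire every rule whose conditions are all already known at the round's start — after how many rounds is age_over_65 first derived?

5

[1] (x) [culture_positive, isolate => high_risk]; (xii) [followup_48h, exposure_confirmed => cond_5]; (xiii) [notify_public_health, o2_sat_low => admit]; (xiv) [followup_48h => cough]. ⇒ new: high_risk, cond_5, admit, cough.
[2] (xi) [cough, discharge_ok, order_pcr => observe_4h]. ⇒ new: observe_4h.
[3] (vii) [observe_4h, admit, culture_positive => order_xray]. ⇒ new: order_xray.
[4] (ii) [order_xray => cond_2]; (iv) [order_xray => rash]. ⇒ new: cond_2, rash.
[5] (viii) [cond_2 => cond_6]; (xv) [rash, culture_positive => age_over_65]. ⇒ new: cond_6, age_over_65.
age_over_65 first appears in round 5.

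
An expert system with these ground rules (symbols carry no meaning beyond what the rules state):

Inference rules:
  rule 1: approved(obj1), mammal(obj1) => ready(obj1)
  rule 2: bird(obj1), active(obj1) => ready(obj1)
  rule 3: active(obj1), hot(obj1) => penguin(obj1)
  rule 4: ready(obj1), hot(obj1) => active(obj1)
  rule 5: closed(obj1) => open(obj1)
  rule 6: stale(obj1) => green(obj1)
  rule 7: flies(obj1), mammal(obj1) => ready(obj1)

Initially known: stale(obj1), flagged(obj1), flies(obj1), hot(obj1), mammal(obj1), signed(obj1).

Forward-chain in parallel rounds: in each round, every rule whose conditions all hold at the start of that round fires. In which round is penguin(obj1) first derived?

Round 1 fires rule 6, rule 7, giving green(obj1), ready(obj1).
Round 2 fires rule 4, giving active(obj1).
Round 3 fires rule 3, giving penguin(obj1).
penguin(obj1) first appears in round 3.

3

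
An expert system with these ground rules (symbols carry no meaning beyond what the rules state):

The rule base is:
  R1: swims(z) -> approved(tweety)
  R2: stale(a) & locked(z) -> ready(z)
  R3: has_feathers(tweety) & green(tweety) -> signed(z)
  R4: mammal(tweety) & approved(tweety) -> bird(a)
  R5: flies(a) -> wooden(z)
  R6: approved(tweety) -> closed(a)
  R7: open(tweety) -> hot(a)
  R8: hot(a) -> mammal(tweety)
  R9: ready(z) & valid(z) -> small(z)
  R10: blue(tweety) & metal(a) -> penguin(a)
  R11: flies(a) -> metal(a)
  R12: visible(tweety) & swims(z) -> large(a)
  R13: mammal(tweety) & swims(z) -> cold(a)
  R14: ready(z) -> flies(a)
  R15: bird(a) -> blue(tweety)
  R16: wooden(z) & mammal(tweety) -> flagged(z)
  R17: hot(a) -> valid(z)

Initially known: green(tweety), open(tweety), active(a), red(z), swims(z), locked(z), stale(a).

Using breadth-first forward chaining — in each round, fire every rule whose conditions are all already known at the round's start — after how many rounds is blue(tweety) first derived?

4

Round 1 — R1, R2, R7, derive approved(tweety), ready(z), hot(a).
Round 2 — R6, R8, R14, R17, derive closed(a), mammal(tweety), flies(a), valid(z).
Round 3 — R4, R5, R9, R11, R13, derive bird(a), wooden(z), small(z), metal(a), cold(a).
Round 4 — R15, R16, derive blue(tweety), flagged(z).
blue(tweety) first appears in round 4.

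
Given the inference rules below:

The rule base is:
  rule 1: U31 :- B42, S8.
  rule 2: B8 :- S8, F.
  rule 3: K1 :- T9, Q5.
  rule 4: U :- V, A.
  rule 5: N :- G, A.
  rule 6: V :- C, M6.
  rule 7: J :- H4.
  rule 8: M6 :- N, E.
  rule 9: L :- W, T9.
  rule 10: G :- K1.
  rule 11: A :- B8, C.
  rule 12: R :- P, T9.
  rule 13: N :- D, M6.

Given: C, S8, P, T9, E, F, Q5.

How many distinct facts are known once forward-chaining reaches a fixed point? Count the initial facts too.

Round 1 fires rule 2, rule 3, rule 12, giving B8, K1, R.
Round 2 fires rule 10, rule 11, giving G, A.
Round 3 fires rule 5, giving N.
Round 4 fires rule 8, giving M6.
Round 5 fires rule 6, giving V.
Round 6 fires rule 4, giving U.
Closure: {A, B8, C, E, F, G, K1, M6, N, P, Q5, R, S8, T9, U, V} — 16 facts.

16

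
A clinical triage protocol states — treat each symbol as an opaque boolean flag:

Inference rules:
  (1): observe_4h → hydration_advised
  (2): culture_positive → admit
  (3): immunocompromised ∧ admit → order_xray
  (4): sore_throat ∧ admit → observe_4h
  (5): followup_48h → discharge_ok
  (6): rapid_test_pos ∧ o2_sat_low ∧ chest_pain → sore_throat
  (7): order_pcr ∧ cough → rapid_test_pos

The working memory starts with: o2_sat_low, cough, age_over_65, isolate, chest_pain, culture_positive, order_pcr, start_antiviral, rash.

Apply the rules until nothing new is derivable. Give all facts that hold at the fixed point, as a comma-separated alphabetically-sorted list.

admit, age_over_65, chest_pain, cough, culture_positive, hydration_advised, isolate, o2_sat_low, observe_4h, order_pcr, rapid_test_pos, rash, sore_throat, start_antiviral

Round 1: (2) [culture_positive → admit]; (7) [order_pcr ∧ cough → rapid_test_pos]. New: admit, rapid_test_pos.
Round 2: (6) [rapid_test_pos ∧ o2_sat_low ∧ chest_pain → sore_throat]. New: sore_throat.
Round 3: (4) [sore_throat ∧ admit → observe_4h]. New: observe_4h.
Round 4: (1) [observe_4h → hydration_advised]. New: hydration_advised.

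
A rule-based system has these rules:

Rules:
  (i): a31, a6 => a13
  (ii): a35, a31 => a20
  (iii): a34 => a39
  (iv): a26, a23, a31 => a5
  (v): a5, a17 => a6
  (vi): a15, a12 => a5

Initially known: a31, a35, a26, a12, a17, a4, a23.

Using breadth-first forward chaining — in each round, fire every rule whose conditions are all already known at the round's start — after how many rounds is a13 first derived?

Round 1: (ii) [a35, a31 => a20]; (iv) [a26, a23, a31 => a5]. New: a20, a5.
Round 2: (v) [a5, a17 => a6]. New: a6.
Round 3: (i) [a31, a6 => a13]. New: a13.
a13 first appears in round 3.

3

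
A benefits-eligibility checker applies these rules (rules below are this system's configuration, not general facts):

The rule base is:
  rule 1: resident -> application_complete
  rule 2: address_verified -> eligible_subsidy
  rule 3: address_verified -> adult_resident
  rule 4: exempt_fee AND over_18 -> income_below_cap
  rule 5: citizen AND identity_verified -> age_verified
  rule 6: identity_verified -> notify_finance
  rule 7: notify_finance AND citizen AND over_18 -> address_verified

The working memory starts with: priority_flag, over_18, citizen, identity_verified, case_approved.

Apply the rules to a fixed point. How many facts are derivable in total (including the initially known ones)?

Round 1: rule 5 [citizen AND identity_verified -> age_verified]; rule 6 [identity_verified -> notify_finance]. Adds age_verified, notify_finance.
Round 2: rule 7 [notify_finance AND citizen AND over_18 -> address_verified]. Adds address_verified.
Round 3: rule 2 [address_verified -> eligible_subsidy]; rule 3 [address_verified -> adult_resident]. Adds eligible_subsidy, adult_resident.
Closure: {address_verified, adult_resident, age_verified, case_approved, citizen, eligible_subsidy, identity_verified, notify_finance, over_18, priority_flag} — 10 facts.

10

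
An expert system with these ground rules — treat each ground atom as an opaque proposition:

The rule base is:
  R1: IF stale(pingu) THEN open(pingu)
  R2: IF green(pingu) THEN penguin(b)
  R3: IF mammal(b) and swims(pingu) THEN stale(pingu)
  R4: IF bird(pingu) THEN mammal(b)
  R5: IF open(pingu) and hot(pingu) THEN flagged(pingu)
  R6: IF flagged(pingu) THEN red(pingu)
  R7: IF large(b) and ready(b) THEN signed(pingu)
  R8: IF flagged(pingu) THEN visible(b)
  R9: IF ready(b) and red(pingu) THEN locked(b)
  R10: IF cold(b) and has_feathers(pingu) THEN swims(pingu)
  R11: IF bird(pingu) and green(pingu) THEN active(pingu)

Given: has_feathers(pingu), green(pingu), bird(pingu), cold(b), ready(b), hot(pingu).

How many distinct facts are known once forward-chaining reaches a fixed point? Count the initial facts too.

Round 1: R2 [IF green(pingu) THEN penguin(b)]; R4 [IF bird(pingu) THEN mammal(b)]; R10 [IF cold(b) and has_feathers(pingu) THEN swims(pingu)]; R11 [IF bird(pingu) and green(pingu) THEN active(pingu)]. New: penguin(b), mammal(b), swims(pingu), active(pingu).
Round 2: R3 [IF mammal(b) and swims(pingu) THEN stale(pingu)]. New: stale(pingu).
Round 3: R1 [IF stale(pingu) THEN open(pingu)]. New: open(pingu).
Round 4: R5 [IF open(pingu) and hot(pingu) THEN flagged(pingu)]. New: flagged(pingu).
Round 5: R6 [IF flagged(pingu) THEN red(pingu)]; R8 [IF flagged(pingu) THEN visible(b)]. New: red(pingu), visible(b).
Round 6: R9 [IF ready(b) and red(pingu) THEN locked(b)]. New: locked(b).
Closure: {active(pingu), bird(pingu), cold(b), flagged(pingu), green(pingu), has_feathers(pingu), hot(pingu), locked(b), mammal(b), open(pingu), penguin(b), ready(b), red(pingu), stale(pingu), swims(pingu), visible(b)} — 16 facts.

16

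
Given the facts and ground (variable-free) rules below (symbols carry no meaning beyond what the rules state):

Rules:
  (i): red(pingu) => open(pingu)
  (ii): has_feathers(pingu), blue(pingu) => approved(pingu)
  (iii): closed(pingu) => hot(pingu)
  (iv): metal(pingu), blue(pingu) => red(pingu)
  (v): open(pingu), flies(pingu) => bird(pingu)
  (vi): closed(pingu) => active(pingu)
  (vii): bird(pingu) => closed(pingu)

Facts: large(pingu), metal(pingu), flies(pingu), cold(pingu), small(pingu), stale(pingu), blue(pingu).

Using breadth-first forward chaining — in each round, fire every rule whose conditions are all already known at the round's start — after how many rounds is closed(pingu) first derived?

4

Round 1 fires (iv), giving red(pingu).
Round 2 fires (i), giving open(pingu).
Round 3 fires (v), giving bird(pingu).
Round 4 fires (vii), giving closed(pingu).
closed(pingu) first appears in round 4.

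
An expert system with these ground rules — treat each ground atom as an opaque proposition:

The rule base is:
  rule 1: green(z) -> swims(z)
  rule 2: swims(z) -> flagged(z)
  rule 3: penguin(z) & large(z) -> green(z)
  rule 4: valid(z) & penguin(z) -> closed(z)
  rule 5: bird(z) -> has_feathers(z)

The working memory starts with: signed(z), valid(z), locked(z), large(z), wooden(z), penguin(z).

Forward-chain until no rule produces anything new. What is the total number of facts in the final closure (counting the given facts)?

10

Round 1 fires rule 3, rule 4, giving green(z), closed(z).
Round 2 fires rule 1, giving swims(z).
Round 3 fires rule 2, giving flagged(z).
Closure: {closed(z), flagged(z), green(z), large(z), locked(z), penguin(z), signed(z), swims(z), valid(z), wooden(z)} — 10 facts.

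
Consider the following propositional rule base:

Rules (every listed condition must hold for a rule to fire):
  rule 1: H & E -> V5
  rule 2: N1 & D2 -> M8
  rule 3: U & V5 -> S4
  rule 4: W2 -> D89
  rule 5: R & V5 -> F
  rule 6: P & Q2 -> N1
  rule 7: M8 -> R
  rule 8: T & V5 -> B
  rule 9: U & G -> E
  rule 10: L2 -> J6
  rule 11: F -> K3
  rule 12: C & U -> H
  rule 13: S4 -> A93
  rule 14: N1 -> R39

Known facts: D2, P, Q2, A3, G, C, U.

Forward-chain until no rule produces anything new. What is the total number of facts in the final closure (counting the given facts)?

18

Round 1 fires rule 6, rule 9, rule 12, giving N1, E, H.
Round 2 fires rule 1, rule 2, rule 14, giving V5, M8, R39.
Round 3 fires rule 3, rule 7, giving S4, R.
Round 4 fires rule 5, rule 13, giving F, A93.
Round 5 fires rule 11, giving K3.
Closure: {A3, A93, C, D2, E, F, G, H, K3, M8, N1, P, Q2, R, R39, S4, U, V5} — 18 facts.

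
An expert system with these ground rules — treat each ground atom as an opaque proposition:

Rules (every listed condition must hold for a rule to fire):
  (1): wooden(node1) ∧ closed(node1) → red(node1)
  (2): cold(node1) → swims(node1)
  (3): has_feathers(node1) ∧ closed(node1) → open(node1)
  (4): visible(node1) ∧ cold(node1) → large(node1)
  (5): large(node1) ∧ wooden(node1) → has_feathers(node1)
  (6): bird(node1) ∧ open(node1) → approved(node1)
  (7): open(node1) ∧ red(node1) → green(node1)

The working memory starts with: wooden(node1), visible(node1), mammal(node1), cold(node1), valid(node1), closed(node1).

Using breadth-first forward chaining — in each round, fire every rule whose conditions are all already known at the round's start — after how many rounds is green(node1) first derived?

4

Round 1: (1) [wooden(node1) ∧ closed(node1) → red(node1)]; (2) [cold(node1) → swims(node1)]; (4) [visible(node1) ∧ cold(node1) → large(node1)]. Adds red(node1), swims(node1), large(node1).
Round 2: (5) [large(node1) ∧ wooden(node1) → has_feathers(node1)]. Adds has_feathers(node1).
Round 3: (3) [has_feathers(node1) ∧ closed(node1) → open(node1)]. Adds open(node1).
Round 4: (7) [open(node1) ∧ red(node1) → green(node1)]. Adds green(node1).
green(node1) first appears in round 4.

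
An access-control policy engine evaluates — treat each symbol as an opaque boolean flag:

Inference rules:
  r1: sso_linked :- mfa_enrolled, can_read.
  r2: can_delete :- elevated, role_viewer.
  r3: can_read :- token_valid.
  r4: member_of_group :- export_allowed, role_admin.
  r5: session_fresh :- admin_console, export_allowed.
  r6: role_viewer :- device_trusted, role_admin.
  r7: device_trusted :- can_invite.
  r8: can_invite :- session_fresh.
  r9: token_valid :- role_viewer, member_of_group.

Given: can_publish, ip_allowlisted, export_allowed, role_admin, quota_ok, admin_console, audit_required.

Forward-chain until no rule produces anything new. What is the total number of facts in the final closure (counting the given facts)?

14

Round 1: r4 [member_of_group :- export_allowed, role_admin.]; r5 [session_fresh :- admin_console, export_allowed.]. New: member_of_group, session_fresh.
Round 2: r8 [can_invite :- session_fresh.]. New: can_invite.
Round 3: r7 [device_trusted :- can_invite.]. New: device_trusted.
Round 4: r6 [role_viewer :- device_trusted, role_admin.]. New: role_viewer.
Round 5: r9 [token_valid :- role_viewer, member_of_group.]. New: token_valid.
Round 6: r3 [can_read :- token_valid.]. New: can_read.
Closure: {admin_console, audit_required, can_invite, can_publish, can_read, device_trusted, export_allowed, ip_allowlisted, member_of_group, quota_ok, role_admin, role_viewer, session_fresh, token_valid} — 14 facts.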